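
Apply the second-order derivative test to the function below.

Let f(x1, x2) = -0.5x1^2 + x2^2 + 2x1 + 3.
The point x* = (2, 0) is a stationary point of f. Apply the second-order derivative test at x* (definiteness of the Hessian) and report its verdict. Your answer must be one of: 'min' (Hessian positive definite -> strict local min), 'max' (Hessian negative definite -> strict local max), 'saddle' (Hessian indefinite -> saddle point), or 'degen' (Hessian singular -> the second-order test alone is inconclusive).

Compute the Hessian H = grad^2 f:
  H = [[-1, 0], [0, 2]]
Verify stationarity: grad f(x*) = H x* + g = (0, 0).
Eigenvalues of H: -1, 2.
Eigenvalues have mixed signs, so H is indefinite -> x* is a saddle point.

saddle


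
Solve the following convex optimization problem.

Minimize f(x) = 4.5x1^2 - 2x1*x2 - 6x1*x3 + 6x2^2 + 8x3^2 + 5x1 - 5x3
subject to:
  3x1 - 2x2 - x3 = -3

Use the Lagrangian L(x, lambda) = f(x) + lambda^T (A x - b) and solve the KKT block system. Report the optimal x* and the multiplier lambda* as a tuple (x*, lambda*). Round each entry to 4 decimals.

Form the Lagrangian:
  L(x, lambda) = (1/2) x^T Q x + c^T x + lambda^T (A x - b)
Stationarity (grad_x L = 0): Q x + c + A^T lambda = 0.
Primal feasibility: A x = b.

This gives the KKT block system:
  [ Q   A^T ] [ x     ]   [-c ]
  [ A    0  ] [ lambda ] = [ b ]

Solving the linear system:
  x*      = (-0.9492, 0.0575, 0.0374)
  lambda* = (1.2941)
  f(x*)   = -0.5254

x* = (-0.9492, 0.0575, 0.0374), lambda* = (1.2941)


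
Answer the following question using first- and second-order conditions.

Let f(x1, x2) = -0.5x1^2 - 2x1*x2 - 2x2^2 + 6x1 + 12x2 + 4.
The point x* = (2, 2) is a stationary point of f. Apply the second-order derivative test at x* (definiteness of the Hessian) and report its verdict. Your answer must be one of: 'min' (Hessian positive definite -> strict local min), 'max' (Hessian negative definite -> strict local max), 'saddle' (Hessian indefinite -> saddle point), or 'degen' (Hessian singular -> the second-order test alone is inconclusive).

Compute the Hessian H = grad^2 f:
  H = [[-1, -2], [-2, -4]]
Verify stationarity: grad f(x*) = H x* + g = (0, 0).
Eigenvalues of H: -5, 0.
H has a zero eigenvalue (singular; negative semidefinite but not definite), so H is neither positive definite, negative definite, nor indefinite. The second-order test alone is inconclusive -> degen.
(Indeed, f is constant along the null direction of H through x*, so x* is not a strict local extremum.)

degen


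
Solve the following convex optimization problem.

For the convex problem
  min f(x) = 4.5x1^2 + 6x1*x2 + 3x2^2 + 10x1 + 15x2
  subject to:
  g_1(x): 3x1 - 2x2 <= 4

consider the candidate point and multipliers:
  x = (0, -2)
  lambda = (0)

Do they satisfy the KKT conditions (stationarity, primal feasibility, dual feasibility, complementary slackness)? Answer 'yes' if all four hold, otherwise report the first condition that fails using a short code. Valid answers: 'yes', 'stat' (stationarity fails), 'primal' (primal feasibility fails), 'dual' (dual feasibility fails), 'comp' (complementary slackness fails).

Gradient of f: grad f(x) = Q x + c = (-2, 3)
Constraint values g_i(x) = a_i^T x - b_i:
  g_1((0, -2)) = 0
Stationarity residual: grad f(x) + sum_i lambda_i a_i = (-2, 3)
  -> stationarity FAILS
Primal feasibility (all g_i <= 0): OK
Dual feasibility (all lambda_i >= 0): OK
Complementary slackness (lambda_i * g_i(x) = 0 for all i): OK

Verdict: the first failing condition is stationarity -> stat.

stat


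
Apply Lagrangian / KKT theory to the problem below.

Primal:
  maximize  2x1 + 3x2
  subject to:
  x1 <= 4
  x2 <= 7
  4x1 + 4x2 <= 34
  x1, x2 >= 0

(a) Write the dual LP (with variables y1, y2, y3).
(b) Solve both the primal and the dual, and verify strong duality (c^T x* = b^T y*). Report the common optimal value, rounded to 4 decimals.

The standard primal-dual pair for 'max c^T x s.t. A x <= b, x >= 0' is:
  Dual:  min b^T y  s.t.  A^T y >= c,  y >= 0.

So the dual LP is:
  minimize  4y1 + 7y2 + 34y3
  subject to:
    y1 + 4y3 >= 2
    y2 + 4y3 >= 3
    y1, y2, y3 >= 0

Solving the primal: x* = (1.5, 7).
  primal value c^T x* = 24.
Solving the dual: y* = (0, 1, 0.5).
  dual value b^T y* = 24.
Strong duality: c^T x* = b^T y*. Confirmed.

24


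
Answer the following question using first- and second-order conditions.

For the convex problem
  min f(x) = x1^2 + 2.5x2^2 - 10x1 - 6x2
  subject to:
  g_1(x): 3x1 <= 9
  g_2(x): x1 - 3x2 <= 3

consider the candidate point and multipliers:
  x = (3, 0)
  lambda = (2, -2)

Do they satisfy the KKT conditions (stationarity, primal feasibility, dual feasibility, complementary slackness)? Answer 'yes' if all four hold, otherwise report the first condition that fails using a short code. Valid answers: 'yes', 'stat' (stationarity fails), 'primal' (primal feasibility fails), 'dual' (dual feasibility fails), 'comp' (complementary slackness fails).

Gradient of f: grad f(x) = Q x + c = (-4, -6)
Constraint values g_i(x) = a_i^T x - b_i:
  g_1((3, 0)) = 0
  g_2((3, 0)) = 0
Stationarity residual: grad f(x) + sum_i lambda_i a_i = (0, 0)
  -> stationarity OK
Primal feasibility (all g_i <= 0): OK
Dual feasibility (all lambda_i >= 0): FAILS
Complementary slackness (lambda_i * g_i(x) = 0 for all i): OK

Verdict: the first failing condition is dual_feasibility -> dual.

dual


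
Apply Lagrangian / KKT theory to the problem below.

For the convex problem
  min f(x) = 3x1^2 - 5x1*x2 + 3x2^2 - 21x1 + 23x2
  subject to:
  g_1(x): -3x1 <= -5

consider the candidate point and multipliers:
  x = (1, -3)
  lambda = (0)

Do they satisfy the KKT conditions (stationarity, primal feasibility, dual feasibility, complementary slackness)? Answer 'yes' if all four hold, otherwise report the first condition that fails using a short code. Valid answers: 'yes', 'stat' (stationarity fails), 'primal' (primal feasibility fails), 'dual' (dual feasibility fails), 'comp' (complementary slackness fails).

Gradient of f: grad f(x) = Q x + c = (0, 0)
Constraint values g_i(x) = a_i^T x - b_i:
  g_1((1, -3)) = 2
Stationarity residual: grad f(x) + sum_i lambda_i a_i = (0, 0)
  -> stationarity OK
Primal feasibility (all g_i <= 0): FAILS
Dual feasibility (all lambda_i >= 0): OK
Complementary slackness (lambda_i * g_i(x) = 0 for all i): OK

Verdict: the first failing condition is primal_feasibility -> primal.

primal


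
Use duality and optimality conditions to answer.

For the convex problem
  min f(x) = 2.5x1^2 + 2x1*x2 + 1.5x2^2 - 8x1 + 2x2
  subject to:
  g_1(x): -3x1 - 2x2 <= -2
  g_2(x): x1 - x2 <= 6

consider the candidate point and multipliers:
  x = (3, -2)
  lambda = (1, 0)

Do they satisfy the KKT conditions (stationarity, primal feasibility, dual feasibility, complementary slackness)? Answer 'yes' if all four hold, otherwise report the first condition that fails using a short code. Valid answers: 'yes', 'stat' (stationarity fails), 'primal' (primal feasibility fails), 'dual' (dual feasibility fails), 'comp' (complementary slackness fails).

Gradient of f: grad f(x) = Q x + c = (3, 2)
Constraint values g_i(x) = a_i^T x - b_i:
  g_1((3, -2)) = -3
  g_2((3, -2)) = -1
Stationarity residual: grad f(x) + sum_i lambda_i a_i = (0, 0)
  -> stationarity OK
Primal feasibility (all g_i <= 0): OK
Dual feasibility (all lambda_i >= 0): OK
Complementary slackness (lambda_i * g_i(x) = 0 for all i): FAILS

Verdict: the first failing condition is complementary_slackness -> comp.

comp


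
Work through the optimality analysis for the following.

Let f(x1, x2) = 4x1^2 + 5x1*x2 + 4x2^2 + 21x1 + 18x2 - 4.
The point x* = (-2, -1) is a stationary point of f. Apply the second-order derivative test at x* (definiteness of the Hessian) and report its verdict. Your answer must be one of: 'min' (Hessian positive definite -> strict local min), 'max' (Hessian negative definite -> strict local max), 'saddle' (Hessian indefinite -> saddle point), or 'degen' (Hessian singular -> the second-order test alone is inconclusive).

Compute the Hessian H = grad^2 f:
  H = [[8, 5], [5, 8]]
Verify stationarity: grad f(x*) = H x* + g = (0, 0).
Eigenvalues of H: 3, 13.
Both eigenvalues > 0, so H is positive definite -> x* is a strict local min.

min


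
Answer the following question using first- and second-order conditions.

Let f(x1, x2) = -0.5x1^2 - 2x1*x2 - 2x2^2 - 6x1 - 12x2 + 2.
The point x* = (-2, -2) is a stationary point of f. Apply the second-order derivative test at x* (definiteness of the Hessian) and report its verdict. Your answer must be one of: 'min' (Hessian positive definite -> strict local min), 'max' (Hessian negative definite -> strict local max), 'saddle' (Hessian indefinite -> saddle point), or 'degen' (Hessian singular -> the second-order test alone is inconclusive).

Compute the Hessian H = grad^2 f:
  H = [[-1, -2], [-2, -4]]
Verify stationarity: grad f(x*) = H x* + g = (0, 0).
Eigenvalues of H: -5, 0.
H has a zero eigenvalue (singular; negative semidefinite but not definite), so H is neither positive definite, negative definite, nor indefinite. The second-order test alone is inconclusive -> degen.
(Indeed, f is constant along the null direction of H through x*, so x* is not a strict local extremum.)

degen


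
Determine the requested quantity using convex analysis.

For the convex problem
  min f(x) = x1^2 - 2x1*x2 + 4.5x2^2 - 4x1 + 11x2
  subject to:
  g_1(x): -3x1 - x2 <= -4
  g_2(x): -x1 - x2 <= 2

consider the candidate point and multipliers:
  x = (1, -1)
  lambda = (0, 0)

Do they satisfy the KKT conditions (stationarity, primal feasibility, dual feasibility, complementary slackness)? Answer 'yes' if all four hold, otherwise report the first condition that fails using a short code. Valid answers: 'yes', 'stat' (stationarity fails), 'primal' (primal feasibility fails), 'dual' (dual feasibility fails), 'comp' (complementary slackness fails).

Gradient of f: grad f(x) = Q x + c = (0, 0)
Constraint values g_i(x) = a_i^T x - b_i:
  g_1((1, -1)) = 2
  g_2((1, -1)) = -2
Stationarity residual: grad f(x) + sum_i lambda_i a_i = (0, 0)
  -> stationarity OK
Primal feasibility (all g_i <= 0): FAILS
Dual feasibility (all lambda_i >= 0): OK
Complementary slackness (lambda_i * g_i(x) = 0 for all i): OK

Verdict: the first failing condition is primal_feasibility -> primal.

primal


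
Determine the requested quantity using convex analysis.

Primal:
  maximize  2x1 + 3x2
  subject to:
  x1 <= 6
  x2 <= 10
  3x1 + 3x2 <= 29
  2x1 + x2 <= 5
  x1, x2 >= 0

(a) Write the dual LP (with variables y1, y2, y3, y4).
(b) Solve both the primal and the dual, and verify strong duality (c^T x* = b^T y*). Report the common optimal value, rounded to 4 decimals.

The standard primal-dual pair for 'max c^T x s.t. A x <= b, x >= 0' is:
  Dual:  min b^T y  s.t.  A^T y >= c,  y >= 0.

So the dual LP is:
  minimize  6y1 + 10y2 + 29y3 + 5y4
  subject to:
    y1 + 3y3 + 2y4 >= 2
    y2 + 3y3 + y4 >= 3
    y1, y2, y3, y4 >= 0

Solving the primal: x* = (0, 5).
  primal value c^T x* = 15.
Solving the dual: y* = (0, 0, 0, 3).
  dual value b^T y* = 15.
Strong duality: c^T x* = b^T y*. Confirmed.

15


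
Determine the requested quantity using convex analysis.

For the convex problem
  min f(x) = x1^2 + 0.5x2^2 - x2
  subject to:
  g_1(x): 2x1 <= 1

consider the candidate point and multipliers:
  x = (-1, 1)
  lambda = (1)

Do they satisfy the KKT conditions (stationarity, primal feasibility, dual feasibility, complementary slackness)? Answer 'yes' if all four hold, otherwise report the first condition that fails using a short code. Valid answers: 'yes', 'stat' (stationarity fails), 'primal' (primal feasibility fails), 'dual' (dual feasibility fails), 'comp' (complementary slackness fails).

Gradient of f: grad f(x) = Q x + c = (-2, 0)
Constraint values g_i(x) = a_i^T x - b_i:
  g_1((-1, 1)) = -3
Stationarity residual: grad f(x) + sum_i lambda_i a_i = (0, 0)
  -> stationarity OK
Primal feasibility (all g_i <= 0): OK
Dual feasibility (all lambda_i >= 0): OK
Complementary slackness (lambda_i * g_i(x) = 0 for all i): FAILS

Verdict: the first failing condition is complementary_slackness -> comp.

comp


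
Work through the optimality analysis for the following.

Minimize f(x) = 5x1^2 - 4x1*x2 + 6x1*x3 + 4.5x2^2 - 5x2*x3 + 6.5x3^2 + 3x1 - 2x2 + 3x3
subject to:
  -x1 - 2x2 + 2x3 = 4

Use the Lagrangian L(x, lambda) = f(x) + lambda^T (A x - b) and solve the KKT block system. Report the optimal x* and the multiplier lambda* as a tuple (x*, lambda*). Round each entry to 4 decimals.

Form the Lagrangian:
  L(x, lambda) = (1/2) x^T Q x + c^T x + lambda^T (A x - b)
Stationarity (grad_x L = 0): Q x + c + A^T lambda = 0.
Primal feasibility: A x = b.

This gives the KKT block system:
  [ Q   A^T ] [ x     ]   [-c ]
  [ A    0  ] [ lambda ] = [ b ]

Solving the linear system:
  x*      = (-1.2923, -0.7705, 0.5833)
  lambda* = (-3.341)
  f(x*)   = 6.3891

x* = (-1.2923, -0.7705, 0.5833), lambda* = (-3.341)


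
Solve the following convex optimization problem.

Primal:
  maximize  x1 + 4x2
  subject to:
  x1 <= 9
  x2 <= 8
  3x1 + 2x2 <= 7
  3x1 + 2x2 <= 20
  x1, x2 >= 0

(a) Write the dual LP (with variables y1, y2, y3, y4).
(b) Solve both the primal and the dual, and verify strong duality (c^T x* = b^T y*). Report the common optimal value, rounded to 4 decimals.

The standard primal-dual pair for 'max c^T x s.t. A x <= b, x >= 0' is:
  Dual:  min b^T y  s.t.  A^T y >= c,  y >= 0.

So the dual LP is:
  minimize  9y1 + 8y2 + 7y3 + 20y4
  subject to:
    y1 + 3y3 + 3y4 >= 1
    y2 + 2y3 + 2y4 >= 4
    y1, y2, y3, y4 >= 0

Solving the primal: x* = (0, 3.5).
  primal value c^T x* = 14.
Solving the dual: y* = (0, 0, 2, 0).
  dual value b^T y* = 14.
Strong duality: c^T x* = b^T y*. Confirmed.

14


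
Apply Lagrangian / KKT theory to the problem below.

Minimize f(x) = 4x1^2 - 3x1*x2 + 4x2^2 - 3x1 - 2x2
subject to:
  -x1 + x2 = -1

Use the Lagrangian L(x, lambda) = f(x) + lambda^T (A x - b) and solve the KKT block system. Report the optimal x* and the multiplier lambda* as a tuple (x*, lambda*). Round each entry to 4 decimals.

Form the Lagrangian:
  L(x, lambda) = (1/2) x^T Q x + c^T x + lambda^T (A x - b)
Stationarity (grad_x L = 0): Q x + c + A^T lambda = 0.
Primal feasibility: A x = b.

This gives the KKT block system:
  [ Q   A^T ] [ x     ]   [-c ]
  [ A    0  ] [ lambda ] = [ b ]

Solving the linear system:
  x*      = (1, 0)
  lambda* = (5)
  f(x*)   = 1

x* = (1, 0), lambda* = (5)


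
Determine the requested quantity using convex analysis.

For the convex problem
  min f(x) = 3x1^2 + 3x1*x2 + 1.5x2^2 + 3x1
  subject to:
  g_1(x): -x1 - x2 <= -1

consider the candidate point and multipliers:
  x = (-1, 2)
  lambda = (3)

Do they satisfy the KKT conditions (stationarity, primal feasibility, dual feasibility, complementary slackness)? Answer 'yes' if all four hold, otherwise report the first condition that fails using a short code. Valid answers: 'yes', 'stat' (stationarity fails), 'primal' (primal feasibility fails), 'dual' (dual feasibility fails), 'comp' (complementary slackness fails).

Gradient of f: grad f(x) = Q x + c = (3, 3)
Constraint values g_i(x) = a_i^T x - b_i:
  g_1((-1, 2)) = 0
Stationarity residual: grad f(x) + sum_i lambda_i a_i = (0, 0)
  -> stationarity OK
Primal feasibility (all g_i <= 0): OK
Dual feasibility (all lambda_i >= 0): OK
Complementary slackness (lambda_i * g_i(x) = 0 for all i): OK

Verdict: yes, KKT holds.

yes


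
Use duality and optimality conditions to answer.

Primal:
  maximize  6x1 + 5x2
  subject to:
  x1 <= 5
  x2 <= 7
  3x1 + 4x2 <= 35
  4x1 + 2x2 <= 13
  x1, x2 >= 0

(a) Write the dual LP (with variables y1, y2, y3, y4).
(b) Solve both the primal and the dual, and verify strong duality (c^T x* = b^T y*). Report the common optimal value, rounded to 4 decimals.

The standard primal-dual pair for 'max c^T x s.t. A x <= b, x >= 0' is:
  Dual:  min b^T y  s.t.  A^T y >= c,  y >= 0.

So the dual LP is:
  minimize  5y1 + 7y2 + 35y3 + 13y4
  subject to:
    y1 + 3y3 + 4y4 >= 6
    y2 + 4y3 + 2y4 >= 5
    y1, y2, y3, y4 >= 0

Solving the primal: x* = (0, 6.5).
  primal value c^T x* = 32.5.
Solving the dual: y* = (0, 0, 0, 2.5).
  dual value b^T y* = 32.5.
Strong duality: c^T x* = b^T y*. Confirmed.

32.5


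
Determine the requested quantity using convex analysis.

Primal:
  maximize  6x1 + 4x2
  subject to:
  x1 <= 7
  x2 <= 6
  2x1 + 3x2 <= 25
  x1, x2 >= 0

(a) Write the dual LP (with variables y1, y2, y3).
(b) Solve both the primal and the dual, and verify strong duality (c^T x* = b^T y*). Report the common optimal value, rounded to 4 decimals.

The standard primal-dual pair for 'max c^T x s.t. A x <= b, x >= 0' is:
  Dual:  min b^T y  s.t.  A^T y >= c,  y >= 0.

So the dual LP is:
  minimize  7y1 + 6y2 + 25y3
  subject to:
    y1 + 2y3 >= 6
    y2 + 3y3 >= 4
    y1, y2, y3 >= 0

Solving the primal: x* = (7, 3.6667).
  primal value c^T x* = 56.6667.
Solving the dual: y* = (3.3333, 0, 1.3333).
  dual value b^T y* = 56.6667.
Strong duality: c^T x* = b^T y*. Confirmed.

56.6667


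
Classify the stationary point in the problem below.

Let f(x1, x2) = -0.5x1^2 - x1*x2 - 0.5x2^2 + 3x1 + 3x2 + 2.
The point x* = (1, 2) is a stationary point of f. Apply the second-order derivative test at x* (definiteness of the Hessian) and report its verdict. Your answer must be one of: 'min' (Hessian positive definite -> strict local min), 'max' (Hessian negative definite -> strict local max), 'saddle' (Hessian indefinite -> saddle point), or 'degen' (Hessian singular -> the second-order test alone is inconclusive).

Compute the Hessian H = grad^2 f:
  H = [[-1, -1], [-1, -1]]
Verify stationarity: grad f(x*) = H x* + g = (0, 0).
Eigenvalues of H: -2, 0.
H has a zero eigenvalue (singular; negative semidefinite but not definite), so H is neither positive definite, negative definite, nor indefinite. The second-order test alone is inconclusive -> degen.
(Indeed, f is constant along the null direction of H through x*, so x* is not a strict local extremum.)

degen


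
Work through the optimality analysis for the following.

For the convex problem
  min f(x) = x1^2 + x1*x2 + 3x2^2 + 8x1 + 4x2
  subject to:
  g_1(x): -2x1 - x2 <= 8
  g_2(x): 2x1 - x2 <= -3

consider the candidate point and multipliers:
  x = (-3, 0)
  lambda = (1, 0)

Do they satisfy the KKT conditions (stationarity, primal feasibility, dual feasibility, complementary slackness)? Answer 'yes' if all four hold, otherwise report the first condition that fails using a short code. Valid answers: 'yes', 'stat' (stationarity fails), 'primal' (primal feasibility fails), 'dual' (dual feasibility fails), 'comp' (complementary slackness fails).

Gradient of f: grad f(x) = Q x + c = (2, 1)
Constraint values g_i(x) = a_i^T x - b_i:
  g_1((-3, 0)) = -2
  g_2((-3, 0)) = -3
Stationarity residual: grad f(x) + sum_i lambda_i a_i = (0, 0)
  -> stationarity OK
Primal feasibility (all g_i <= 0): OK
Dual feasibility (all lambda_i >= 0): OK
Complementary slackness (lambda_i * g_i(x) = 0 for all i): FAILS

Verdict: the first failing condition is complementary_slackness -> comp.

comp


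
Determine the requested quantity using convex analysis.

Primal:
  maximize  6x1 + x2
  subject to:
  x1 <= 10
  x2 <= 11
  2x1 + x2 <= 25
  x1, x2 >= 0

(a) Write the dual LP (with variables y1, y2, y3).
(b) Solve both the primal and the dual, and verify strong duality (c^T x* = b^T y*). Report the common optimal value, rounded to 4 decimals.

The standard primal-dual pair for 'max c^T x s.t. A x <= b, x >= 0' is:
  Dual:  min b^T y  s.t.  A^T y >= c,  y >= 0.

So the dual LP is:
  minimize  10y1 + 11y2 + 25y3
  subject to:
    y1 + 2y3 >= 6
    y2 + y3 >= 1
    y1, y2, y3 >= 0

Solving the primal: x* = (10, 5).
  primal value c^T x* = 65.
Solving the dual: y* = (4, 0, 1).
  dual value b^T y* = 65.
Strong duality: c^T x* = b^T y*. Confirmed.

65


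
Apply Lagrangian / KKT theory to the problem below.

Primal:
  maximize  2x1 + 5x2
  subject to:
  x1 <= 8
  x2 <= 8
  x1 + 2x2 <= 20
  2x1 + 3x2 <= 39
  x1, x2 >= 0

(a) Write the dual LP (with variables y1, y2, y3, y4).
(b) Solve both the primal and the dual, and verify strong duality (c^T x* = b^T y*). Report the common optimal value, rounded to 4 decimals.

The standard primal-dual pair for 'max c^T x s.t. A x <= b, x >= 0' is:
  Dual:  min b^T y  s.t.  A^T y >= c,  y >= 0.

So the dual LP is:
  minimize  8y1 + 8y2 + 20y3 + 39y4
  subject to:
    y1 + y3 + 2y4 >= 2
    y2 + 2y3 + 3y4 >= 5
    y1, y2, y3, y4 >= 0

Solving the primal: x* = (4, 8).
  primal value c^T x* = 48.
Solving the dual: y* = (0, 1, 2, 0).
  dual value b^T y* = 48.
Strong duality: c^T x* = b^T y*. Confirmed.

48


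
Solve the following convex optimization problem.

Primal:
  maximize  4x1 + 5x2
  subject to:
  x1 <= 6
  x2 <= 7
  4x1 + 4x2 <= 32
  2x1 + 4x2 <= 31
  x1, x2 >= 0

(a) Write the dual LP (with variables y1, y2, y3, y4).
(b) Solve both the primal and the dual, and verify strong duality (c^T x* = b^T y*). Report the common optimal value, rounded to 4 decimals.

The standard primal-dual pair for 'max c^T x s.t. A x <= b, x >= 0' is:
  Dual:  min b^T y  s.t.  A^T y >= c,  y >= 0.

So the dual LP is:
  minimize  6y1 + 7y2 + 32y3 + 31y4
  subject to:
    y1 + 4y3 + 2y4 >= 4
    y2 + 4y3 + 4y4 >= 5
    y1, y2, y3, y4 >= 0

Solving the primal: x* = (1, 7).
  primal value c^T x* = 39.
Solving the dual: y* = (0, 1, 1, 0).
  dual value b^T y* = 39.
Strong duality: c^T x* = b^T y*. Confirmed.

39


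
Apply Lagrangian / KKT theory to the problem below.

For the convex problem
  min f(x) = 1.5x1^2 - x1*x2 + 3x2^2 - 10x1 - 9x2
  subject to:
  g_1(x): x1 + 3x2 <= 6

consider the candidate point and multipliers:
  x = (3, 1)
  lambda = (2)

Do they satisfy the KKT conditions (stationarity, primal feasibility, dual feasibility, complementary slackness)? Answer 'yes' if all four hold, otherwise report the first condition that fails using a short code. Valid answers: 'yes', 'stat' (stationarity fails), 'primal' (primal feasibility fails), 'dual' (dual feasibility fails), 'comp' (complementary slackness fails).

Gradient of f: grad f(x) = Q x + c = (-2, -6)
Constraint values g_i(x) = a_i^T x - b_i:
  g_1((3, 1)) = 0
Stationarity residual: grad f(x) + sum_i lambda_i a_i = (0, 0)
  -> stationarity OK
Primal feasibility (all g_i <= 0): OK
Dual feasibility (all lambda_i >= 0): OK
Complementary slackness (lambda_i * g_i(x) = 0 for all i): OK

Verdict: yes, KKT holds.

yes


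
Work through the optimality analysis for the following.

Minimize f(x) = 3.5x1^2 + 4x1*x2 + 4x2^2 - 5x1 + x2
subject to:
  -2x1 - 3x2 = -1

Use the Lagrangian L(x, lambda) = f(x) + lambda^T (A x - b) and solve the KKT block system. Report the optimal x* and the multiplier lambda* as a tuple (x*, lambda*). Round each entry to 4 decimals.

Form the Lagrangian:
  L(x, lambda) = (1/2) x^T Q x + c^T x + lambda^T (A x - b)
Stationarity (grad_x L = 0): Q x + c + A^T lambda = 0.
Primal feasibility: A x = b.

This gives the KKT block system:
  [ Q   A^T ] [ x     ]   [-c ]
  [ A    0  ] [ lambda ] = [ b ]

Solving the linear system:
  x*      = (1.1702, -0.4468)
  lambda* = (0.7021)
  f(x*)   = -2.7979

x* = (1.1702, -0.4468), lambda* = (0.7021)


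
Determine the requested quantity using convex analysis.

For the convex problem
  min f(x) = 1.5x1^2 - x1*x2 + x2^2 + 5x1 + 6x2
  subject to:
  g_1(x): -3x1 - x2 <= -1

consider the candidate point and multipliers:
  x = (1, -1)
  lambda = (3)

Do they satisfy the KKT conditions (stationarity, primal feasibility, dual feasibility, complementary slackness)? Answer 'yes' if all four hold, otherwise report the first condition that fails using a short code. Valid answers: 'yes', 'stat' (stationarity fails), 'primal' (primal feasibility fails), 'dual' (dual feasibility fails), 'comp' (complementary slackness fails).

Gradient of f: grad f(x) = Q x + c = (9, 3)
Constraint values g_i(x) = a_i^T x - b_i:
  g_1((1, -1)) = -1
Stationarity residual: grad f(x) + sum_i lambda_i a_i = (0, 0)
  -> stationarity OK
Primal feasibility (all g_i <= 0): OK
Dual feasibility (all lambda_i >= 0): OK
Complementary slackness (lambda_i * g_i(x) = 0 for all i): FAILS

Verdict: the first failing condition is complementary_slackness -> comp.

comp


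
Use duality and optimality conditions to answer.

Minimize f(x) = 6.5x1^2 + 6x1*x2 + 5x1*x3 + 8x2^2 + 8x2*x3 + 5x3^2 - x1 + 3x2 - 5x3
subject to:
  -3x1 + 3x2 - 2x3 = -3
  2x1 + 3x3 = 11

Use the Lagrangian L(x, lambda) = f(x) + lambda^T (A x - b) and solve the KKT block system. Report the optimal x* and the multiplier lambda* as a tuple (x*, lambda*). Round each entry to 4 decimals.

Form the Lagrangian:
  L(x, lambda) = (1/2) x^T Q x + c^T x + lambda^T (A x - b)
Stationarity (grad_x L = 0): Q x + c + A^T lambda = 0.
Primal feasibility: A x = b.

This gives the KKT block system:
  [ Q   A^T ] [ x     ]   [-c ]
  [ A    0  ] [ lambda ] = [ b ]

Solving the linear system:
  x*      = (-1.7007, 0.4996, 4.8005)
  lambda* = (-13.0645, -21.5424)
  f(x*)   = 88.485

x* = (-1.7007, 0.4996, 4.8005), lambda* = (-13.0645, -21.5424)


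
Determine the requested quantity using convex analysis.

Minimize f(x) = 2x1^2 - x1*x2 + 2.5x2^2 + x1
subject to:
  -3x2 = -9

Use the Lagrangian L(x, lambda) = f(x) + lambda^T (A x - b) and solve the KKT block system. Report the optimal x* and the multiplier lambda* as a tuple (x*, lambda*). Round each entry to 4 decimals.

Form the Lagrangian:
  L(x, lambda) = (1/2) x^T Q x + c^T x + lambda^T (A x - b)
Stationarity (grad_x L = 0): Q x + c + A^T lambda = 0.
Primal feasibility: A x = b.

This gives the KKT block system:
  [ Q   A^T ] [ x     ]   [-c ]
  [ A    0  ] [ lambda ] = [ b ]

Solving the linear system:
  x*      = (0.5, 3)
  lambda* = (4.8333)
  f(x*)   = 22

x* = (0.5, 3), lambda* = (4.8333)


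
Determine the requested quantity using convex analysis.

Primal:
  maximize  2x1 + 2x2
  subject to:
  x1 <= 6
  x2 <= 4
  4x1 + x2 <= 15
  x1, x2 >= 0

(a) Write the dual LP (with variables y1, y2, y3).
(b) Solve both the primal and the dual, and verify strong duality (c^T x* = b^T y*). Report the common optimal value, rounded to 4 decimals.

The standard primal-dual pair for 'max c^T x s.t. A x <= b, x >= 0' is:
  Dual:  min b^T y  s.t.  A^T y >= c,  y >= 0.

So the dual LP is:
  minimize  6y1 + 4y2 + 15y3
  subject to:
    y1 + 4y3 >= 2
    y2 + y3 >= 2
    y1, y2, y3 >= 0

Solving the primal: x* = (2.75, 4).
  primal value c^T x* = 13.5.
Solving the dual: y* = (0, 1.5, 0.5).
  dual value b^T y* = 13.5.
Strong duality: c^T x* = b^T y*. Confirmed.

13.5


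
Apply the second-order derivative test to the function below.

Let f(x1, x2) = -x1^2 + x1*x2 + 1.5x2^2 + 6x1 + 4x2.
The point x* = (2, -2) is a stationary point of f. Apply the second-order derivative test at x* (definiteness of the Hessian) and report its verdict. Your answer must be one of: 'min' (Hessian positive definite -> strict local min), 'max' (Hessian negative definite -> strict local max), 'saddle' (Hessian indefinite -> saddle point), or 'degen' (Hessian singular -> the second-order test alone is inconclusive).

Compute the Hessian H = grad^2 f:
  H = [[-2, 1], [1, 3]]
Verify stationarity: grad f(x*) = H x* + g = (0, 0).
Eigenvalues of H: -2.1926, 3.1926.
Eigenvalues have mixed signs, so H is indefinite -> x* is a saddle point.

saddle


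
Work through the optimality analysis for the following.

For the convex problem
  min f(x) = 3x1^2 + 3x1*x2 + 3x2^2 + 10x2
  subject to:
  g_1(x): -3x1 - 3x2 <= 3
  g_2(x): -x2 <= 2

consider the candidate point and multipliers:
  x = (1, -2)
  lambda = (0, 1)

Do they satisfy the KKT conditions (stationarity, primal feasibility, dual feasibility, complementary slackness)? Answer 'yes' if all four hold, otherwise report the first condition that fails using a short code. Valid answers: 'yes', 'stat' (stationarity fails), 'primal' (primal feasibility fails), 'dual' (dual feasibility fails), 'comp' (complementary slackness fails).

Gradient of f: grad f(x) = Q x + c = (0, 1)
Constraint values g_i(x) = a_i^T x - b_i:
  g_1((1, -2)) = 0
  g_2((1, -2)) = 0
Stationarity residual: grad f(x) + sum_i lambda_i a_i = (0, 0)
  -> stationarity OK
Primal feasibility (all g_i <= 0): OK
Dual feasibility (all lambda_i >= 0): OK
Complementary slackness (lambda_i * g_i(x) = 0 for all i): OK

Verdict: yes, KKT holds.

yes


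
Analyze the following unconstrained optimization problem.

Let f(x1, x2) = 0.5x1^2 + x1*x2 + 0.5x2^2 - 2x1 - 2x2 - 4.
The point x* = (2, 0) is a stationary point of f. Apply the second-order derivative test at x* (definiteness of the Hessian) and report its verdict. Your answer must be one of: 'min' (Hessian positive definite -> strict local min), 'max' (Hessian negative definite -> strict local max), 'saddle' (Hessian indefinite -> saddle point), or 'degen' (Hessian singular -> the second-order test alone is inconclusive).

Compute the Hessian H = grad^2 f:
  H = [[1, 1], [1, 1]]
Verify stationarity: grad f(x*) = H x* + g = (0, 0).
Eigenvalues of H: 0, 2.
H has a zero eigenvalue (singular; positive semidefinite but not definite), so H is neither positive definite, negative definite, nor indefinite. The second-order test alone is inconclusive -> degen.
(Indeed, f is constant along the null direction of H through x*, so x* is not a strict local extremum.)

degen


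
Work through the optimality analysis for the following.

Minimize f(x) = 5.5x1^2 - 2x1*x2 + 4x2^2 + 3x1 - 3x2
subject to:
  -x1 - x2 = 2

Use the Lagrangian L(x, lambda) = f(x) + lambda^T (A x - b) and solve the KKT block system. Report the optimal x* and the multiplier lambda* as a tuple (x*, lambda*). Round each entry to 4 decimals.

Form the Lagrangian:
  L(x, lambda) = (1/2) x^T Q x + c^T x + lambda^T (A x - b)
Stationarity (grad_x L = 0): Q x + c + A^T lambda = 0.
Primal feasibility: A x = b.

This gives the KKT block system:
  [ Q   A^T ] [ x     ]   [-c ]
  [ A    0  ] [ lambda ] = [ b ]

Solving the linear system:
  x*      = (-1.1304, -0.8696)
  lambda* = (-7.6957)
  f(x*)   = 7.3043

x* = (-1.1304, -0.8696), lambda* = (-7.6957)


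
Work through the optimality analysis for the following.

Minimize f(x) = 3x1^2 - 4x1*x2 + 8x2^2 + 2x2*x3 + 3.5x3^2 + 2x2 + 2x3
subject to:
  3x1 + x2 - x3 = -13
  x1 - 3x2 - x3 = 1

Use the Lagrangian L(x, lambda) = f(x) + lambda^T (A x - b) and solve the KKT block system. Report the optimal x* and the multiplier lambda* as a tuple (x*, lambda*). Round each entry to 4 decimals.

Form the Lagrangian:
  L(x, lambda) = (1/2) x^T Q x + c^T x + lambda^T (A x - b)
Stationarity (grad_x L = 0): Q x + c + A^T lambda = 0.
Primal feasibility: A x = b.

This gives the KKT block system:
  [ Q   A^T ] [ x     ]   [-c ]
  [ A    0  ] [ lambda ] = [ b ]

Solving the linear system:
  x*      = (-3.5118, -1.7441, 0.7204)
  lambda* = (5.2701, -1.7156)
  f(x*)   = 34.09

x* = (-3.5118, -1.7441, 0.7204), lambda* = (5.2701, -1.7156)


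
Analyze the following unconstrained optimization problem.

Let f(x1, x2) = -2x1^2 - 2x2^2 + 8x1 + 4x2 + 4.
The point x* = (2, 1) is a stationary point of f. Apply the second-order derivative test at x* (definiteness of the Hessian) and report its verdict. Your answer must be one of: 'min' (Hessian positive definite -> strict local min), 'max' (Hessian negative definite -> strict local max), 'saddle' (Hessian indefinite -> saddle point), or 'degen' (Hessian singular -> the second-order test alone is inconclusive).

Compute the Hessian H = grad^2 f:
  H = [[-4, 0], [0, -4]]
Verify stationarity: grad f(x*) = H x* + g = (0, 0).
Eigenvalues of H: -4, -4.
Both eigenvalues < 0, so H is negative definite -> x* is a strict local max.

max


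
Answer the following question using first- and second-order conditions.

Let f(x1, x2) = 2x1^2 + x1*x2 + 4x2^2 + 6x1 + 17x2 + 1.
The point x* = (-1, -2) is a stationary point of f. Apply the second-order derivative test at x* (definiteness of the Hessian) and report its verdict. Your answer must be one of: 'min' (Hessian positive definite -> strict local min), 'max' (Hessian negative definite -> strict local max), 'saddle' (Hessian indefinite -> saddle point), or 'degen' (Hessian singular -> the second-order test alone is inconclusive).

Compute the Hessian H = grad^2 f:
  H = [[4, 1], [1, 8]]
Verify stationarity: grad f(x*) = H x* + g = (0, 0).
Eigenvalues of H: 3.7639, 8.2361.
Both eigenvalues > 0, so H is positive definite -> x* is a strict local min.

min


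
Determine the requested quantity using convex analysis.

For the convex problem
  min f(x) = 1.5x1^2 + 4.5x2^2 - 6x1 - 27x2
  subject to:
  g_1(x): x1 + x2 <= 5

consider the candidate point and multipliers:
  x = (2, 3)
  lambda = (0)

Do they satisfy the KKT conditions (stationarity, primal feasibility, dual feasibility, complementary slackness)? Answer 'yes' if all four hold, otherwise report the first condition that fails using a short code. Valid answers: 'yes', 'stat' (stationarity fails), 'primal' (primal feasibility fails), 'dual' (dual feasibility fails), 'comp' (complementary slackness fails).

Gradient of f: grad f(x) = Q x + c = (0, 0)
Constraint values g_i(x) = a_i^T x - b_i:
  g_1((2, 3)) = 0
Stationarity residual: grad f(x) + sum_i lambda_i a_i = (0, 0)
  -> stationarity OK
Primal feasibility (all g_i <= 0): OK
Dual feasibility (all lambda_i >= 0): OK
Complementary slackness (lambda_i * g_i(x) = 0 for all i): OK

Verdict: yes, KKT holds.

yes


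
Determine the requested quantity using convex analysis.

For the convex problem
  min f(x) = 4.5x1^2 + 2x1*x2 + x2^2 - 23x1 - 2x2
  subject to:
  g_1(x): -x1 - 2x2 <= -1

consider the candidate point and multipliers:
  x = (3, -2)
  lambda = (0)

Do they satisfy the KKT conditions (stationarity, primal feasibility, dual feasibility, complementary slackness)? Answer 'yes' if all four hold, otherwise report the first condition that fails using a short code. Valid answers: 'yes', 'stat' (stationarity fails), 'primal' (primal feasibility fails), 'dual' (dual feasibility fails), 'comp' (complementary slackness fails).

Gradient of f: grad f(x) = Q x + c = (0, 0)
Constraint values g_i(x) = a_i^T x - b_i:
  g_1((3, -2)) = 2
Stationarity residual: grad f(x) + sum_i lambda_i a_i = (0, 0)
  -> stationarity OK
Primal feasibility (all g_i <= 0): FAILS
Dual feasibility (all lambda_i >= 0): OK
Complementary slackness (lambda_i * g_i(x) = 0 for all i): OK

Verdict: the first failing condition is primal_feasibility -> primal.

primal


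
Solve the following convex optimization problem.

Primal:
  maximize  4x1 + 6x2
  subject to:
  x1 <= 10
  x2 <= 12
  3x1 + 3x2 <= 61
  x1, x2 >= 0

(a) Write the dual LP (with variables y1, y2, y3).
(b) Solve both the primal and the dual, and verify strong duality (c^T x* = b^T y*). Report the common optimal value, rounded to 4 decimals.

The standard primal-dual pair for 'max c^T x s.t. A x <= b, x >= 0' is:
  Dual:  min b^T y  s.t.  A^T y >= c,  y >= 0.

So the dual LP is:
  minimize  10y1 + 12y2 + 61y3
  subject to:
    y1 + 3y3 >= 4
    y2 + 3y3 >= 6
    y1, y2, y3 >= 0

Solving the primal: x* = (8.3333, 12).
  primal value c^T x* = 105.3333.
Solving the dual: y* = (0, 2, 1.3333).
  dual value b^T y* = 105.3333.
Strong duality: c^T x* = b^T y*. Confirmed.

105.3333


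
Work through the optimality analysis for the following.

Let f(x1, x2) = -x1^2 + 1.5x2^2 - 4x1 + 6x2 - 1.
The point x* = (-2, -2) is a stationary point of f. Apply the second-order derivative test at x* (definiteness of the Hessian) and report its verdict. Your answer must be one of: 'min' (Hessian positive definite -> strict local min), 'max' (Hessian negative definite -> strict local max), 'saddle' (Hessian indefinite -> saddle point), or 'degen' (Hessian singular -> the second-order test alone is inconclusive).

Compute the Hessian H = grad^2 f:
  H = [[-2, 0], [0, 3]]
Verify stationarity: grad f(x*) = H x* + g = (0, 0).
Eigenvalues of H: -2, 3.
Eigenvalues have mixed signs, so H is indefinite -> x* is a saddle point.

saddle


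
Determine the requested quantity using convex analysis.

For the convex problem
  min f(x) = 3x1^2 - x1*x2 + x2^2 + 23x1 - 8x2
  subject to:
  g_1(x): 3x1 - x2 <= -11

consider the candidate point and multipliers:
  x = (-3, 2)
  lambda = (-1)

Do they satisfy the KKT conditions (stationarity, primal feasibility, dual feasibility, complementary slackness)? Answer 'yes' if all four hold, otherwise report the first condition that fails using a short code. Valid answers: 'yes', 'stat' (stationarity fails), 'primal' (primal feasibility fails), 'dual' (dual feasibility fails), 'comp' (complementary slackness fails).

Gradient of f: grad f(x) = Q x + c = (3, -1)
Constraint values g_i(x) = a_i^T x - b_i:
  g_1((-3, 2)) = 0
Stationarity residual: grad f(x) + sum_i lambda_i a_i = (0, 0)
  -> stationarity OK
Primal feasibility (all g_i <= 0): OK
Dual feasibility (all lambda_i >= 0): FAILS
Complementary slackness (lambda_i * g_i(x) = 0 for all i): OK

Verdict: the first failing condition is dual_feasibility -> dual.

dual


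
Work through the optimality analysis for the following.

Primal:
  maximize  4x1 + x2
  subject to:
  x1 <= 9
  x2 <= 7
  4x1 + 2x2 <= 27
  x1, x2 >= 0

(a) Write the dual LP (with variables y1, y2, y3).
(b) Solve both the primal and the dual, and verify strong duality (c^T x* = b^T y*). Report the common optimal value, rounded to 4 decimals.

The standard primal-dual pair for 'max c^T x s.t. A x <= b, x >= 0' is:
  Dual:  min b^T y  s.t.  A^T y >= c,  y >= 0.

So the dual LP is:
  minimize  9y1 + 7y2 + 27y3
  subject to:
    y1 + 4y3 >= 4
    y2 + 2y3 >= 1
    y1, y2, y3 >= 0

Solving the primal: x* = (6.75, 0).
  primal value c^T x* = 27.
Solving the dual: y* = (0, 0, 1).
  dual value b^T y* = 27.
Strong duality: c^T x* = b^T y*. Confirmed.

27


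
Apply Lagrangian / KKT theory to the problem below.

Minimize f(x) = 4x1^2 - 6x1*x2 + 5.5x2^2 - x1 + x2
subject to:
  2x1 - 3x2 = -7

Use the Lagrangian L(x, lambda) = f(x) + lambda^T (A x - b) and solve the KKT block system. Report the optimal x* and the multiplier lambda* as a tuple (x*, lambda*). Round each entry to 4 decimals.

Form the Lagrangian:
  L(x, lambda) = (1/2) x^T Q x + c^T x + lambda^T (A x - b)
Stationarity (grad_x L = 0): Q x + c + A^T lambda = 0.
Primal feasibility: A x = b.

This gives the KKT block system:
  [ Q   A^T ] [ x     ]   [-c ]
  [ A    0  ] [ lambda ] = [ b ]

Solving the linear system:
  x*      = (-0.5682, 1.9545)
  lambda* = (8.6364)
  f(x*)   = 31.4886

x* = (-0.5682, 1.9545), lambda* = (8.6364)


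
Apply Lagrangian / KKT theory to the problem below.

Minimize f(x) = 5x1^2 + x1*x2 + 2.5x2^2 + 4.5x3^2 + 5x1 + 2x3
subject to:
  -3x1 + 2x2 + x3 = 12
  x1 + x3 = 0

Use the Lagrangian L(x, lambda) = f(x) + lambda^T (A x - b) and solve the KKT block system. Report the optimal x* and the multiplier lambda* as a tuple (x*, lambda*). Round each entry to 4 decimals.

Form the Lagrangian:
  L(x, lambda) = (1/2) x^T Q x + c^T x + lambda^T (A x - b)
Stationarity (grad_x L = 0): Q x + c + A^T lambda = 0.
Primal feasibility: A x = b.

This gives the KKT block system:
  [ Q   A^T ] [ x     ]   [-c ]
  [ A    0  ] [ lambda ] = [ b ]

Solving the linear system:
  x*      = (-1.6047, 2.7907, 1.6047)
  lambda* = (-6.1744, -10.2674)
  f(x*)   = 34.6395

x* = (-1.6047, 2.7907, 1.6047), lambda* = (-6.1744, -10.2674)


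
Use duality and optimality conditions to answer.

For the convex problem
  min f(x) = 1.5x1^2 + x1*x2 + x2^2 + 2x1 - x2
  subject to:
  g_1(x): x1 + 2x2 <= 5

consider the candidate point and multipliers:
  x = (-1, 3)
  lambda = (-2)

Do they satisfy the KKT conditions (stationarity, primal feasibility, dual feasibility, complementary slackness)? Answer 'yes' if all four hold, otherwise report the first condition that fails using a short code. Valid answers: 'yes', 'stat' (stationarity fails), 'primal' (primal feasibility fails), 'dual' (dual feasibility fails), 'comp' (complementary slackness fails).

Gradient of f: grad f(x) = Q x + c = (2, 4)
Constraint values g_i(x) = a_i^T x - b_i:
  g_1((-1, 3)) = 0
Stationarity residual: grad f(x) + sum_i lambda_i a_i = (0, 0)
  -> stationarity OK
Primal feasibility (all g_i <= 0): OK
Dual feasibility (all lambda_i >= 0): FAILS
Complementary slackness (lambda_i * g_i(x) = 0 for all i): OK

Verdict: the first failing condition is dual_feasibility -> dual.

dual
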